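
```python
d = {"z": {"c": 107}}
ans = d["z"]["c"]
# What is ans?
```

Trace:
`d = {"z": {"c": 107}}` → d = {'z': {'c': 107}}
`ans = d["z"]["c"]` → ans = 107
So ans = 107

Answer: 107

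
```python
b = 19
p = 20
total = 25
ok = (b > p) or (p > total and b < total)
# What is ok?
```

Trace:
`b = 19` → b = 19
`p = 20` → p = 20
`total = 25` → total = 25
`ok = (b > p) or (p > total and b < total)` → ok = False
So ok = False

Answer: False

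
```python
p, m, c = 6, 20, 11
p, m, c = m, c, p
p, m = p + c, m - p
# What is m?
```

Trace:
`p, m, c = 6, 20, 11` → p = 6; m = 20; c = 11
`p, m, c = m, c, p` → p = 20; m = 11; c = 6
`p, m = p + c, m - p` → p = 26; m = -9
So m = -9

Answer: -9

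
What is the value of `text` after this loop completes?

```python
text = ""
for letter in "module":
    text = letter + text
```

Reverse 'module'
`text` takes the values: "" → "m" → "om" → "dom" → "udom" → "ludom" → "eludom"

Answer: "eludom"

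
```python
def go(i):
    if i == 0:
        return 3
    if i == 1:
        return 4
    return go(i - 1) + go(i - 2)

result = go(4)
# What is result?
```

Build up from base cases: go(0)=3, go(1)=4, go(2)=7, go(3)=11, go(4)=18

Answer: 18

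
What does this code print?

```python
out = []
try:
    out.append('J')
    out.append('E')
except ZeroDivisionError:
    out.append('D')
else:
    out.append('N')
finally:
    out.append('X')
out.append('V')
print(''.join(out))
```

Execution trace: 'J' (try body) → 'E' (try body, no exception) → 'N' (else) → 'X' (finally) → 'V' (after the try/except). Output: JENXV

Answer: JENXV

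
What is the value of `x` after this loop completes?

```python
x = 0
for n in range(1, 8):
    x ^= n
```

XOR of 1 to 7
`x` takes the values: 0 → 1 → 3 → 0 → 4 → 1 → 7 → 0

Answer: 0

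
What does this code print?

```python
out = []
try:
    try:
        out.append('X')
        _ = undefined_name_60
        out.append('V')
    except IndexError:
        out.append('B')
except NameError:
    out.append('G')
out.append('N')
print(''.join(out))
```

Execution trace: 'X' (try body) → 'G' (outer except NameError) → 'N' (after the try/except). Output: XGN

Answer: XGN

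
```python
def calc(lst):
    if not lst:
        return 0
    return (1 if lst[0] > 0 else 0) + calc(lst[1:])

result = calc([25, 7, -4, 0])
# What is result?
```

Count of positive elements in [25, 7, -4, 0] = 2

Answer: 2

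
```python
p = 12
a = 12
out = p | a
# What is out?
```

Trace:
`p = 12` → p = 12
`a = 12` → a = 12
`out = p | a` → out = 12
So out = 12

Answer: 12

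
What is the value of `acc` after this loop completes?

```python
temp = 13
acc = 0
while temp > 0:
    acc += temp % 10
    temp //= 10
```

Sum digits of 13
`acc` takes the values: 0 → 3 → 4

Answer: 4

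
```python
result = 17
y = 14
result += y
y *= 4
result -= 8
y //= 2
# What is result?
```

Trace:
`result = 17` → result = 17
`y = 14` → y = 14
`result += y` → result = 31
`y *= 4` → y = 56
`result -= 8` → result = 23
`y //= 2` → y = 28
So result = 23

Answer: 23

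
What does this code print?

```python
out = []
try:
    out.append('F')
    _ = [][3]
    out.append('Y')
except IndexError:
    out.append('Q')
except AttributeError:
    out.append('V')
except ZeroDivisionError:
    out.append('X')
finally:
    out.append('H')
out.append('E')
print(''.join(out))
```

Execution trace: 'F' (try body) → 'Q' (except IndexError) → 'H' (finally) → 'E' (after the try/except). Output: FQHE

Answer: FQHE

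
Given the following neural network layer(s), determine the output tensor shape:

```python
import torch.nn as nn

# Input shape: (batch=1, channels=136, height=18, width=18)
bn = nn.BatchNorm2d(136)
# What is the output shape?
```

Input: (1, 136, 18, 18) -> Output: (1, 136, 18, 18)

Answer: (1, 136, 18, 18)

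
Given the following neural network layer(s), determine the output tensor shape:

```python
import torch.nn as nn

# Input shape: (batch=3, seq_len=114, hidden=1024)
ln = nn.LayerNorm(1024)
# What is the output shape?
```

Input: (3, 114, 1024) -> Output: (3, 114, 1024)

Answer: (3, 114, 1024)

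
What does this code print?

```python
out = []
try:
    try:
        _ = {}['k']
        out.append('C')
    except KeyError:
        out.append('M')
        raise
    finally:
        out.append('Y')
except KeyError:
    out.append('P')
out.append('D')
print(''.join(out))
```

Execution trace: 'M' (inner except KeyError) → 'Y' (inner finally) → 'P' (outer except KeyError) → 'D' (after the try/except). Output: MYPD

Answer: MYPD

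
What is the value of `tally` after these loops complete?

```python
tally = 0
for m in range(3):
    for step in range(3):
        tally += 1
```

3 * 3 = 9
`tally` takes the values: 0 → 1 → 2 → 3 → 4 → 5 → 6 → 7 → 8 → 9

Answer: 9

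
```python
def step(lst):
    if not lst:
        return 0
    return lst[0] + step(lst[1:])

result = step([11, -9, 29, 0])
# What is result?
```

11 + (-9) + 29 + 0 + 0 = 31

Answer: 31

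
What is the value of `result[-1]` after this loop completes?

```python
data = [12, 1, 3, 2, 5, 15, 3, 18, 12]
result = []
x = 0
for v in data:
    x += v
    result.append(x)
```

Cumulative sum ends at 71
`result` takes the values: [] → [12] → [12, 13] → [12, 13, 16] → [12, 13, 16, 18] → [12, 13, 16, 18, 23] → [12, 13, 16, 18, 23, 38] → [12, 13, 16, 18, 23, 38, 41] → [12, 13, 16, 18, 23, 38, 41, 59] → [12, 13, 16, 18, 23, 38, 41, 59, 71]
So `result[-1]` = 71

Answer: 71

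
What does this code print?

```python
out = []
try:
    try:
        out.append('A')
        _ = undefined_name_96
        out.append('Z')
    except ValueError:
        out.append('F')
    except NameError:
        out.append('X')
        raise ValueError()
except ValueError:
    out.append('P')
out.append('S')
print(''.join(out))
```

Execution trace: 'A' (inner try body) → 'X' (inner except NameError) → 'P' (outer except ValueError) → 'S' (after the try/except). Output: AXPS

Answer: AXPS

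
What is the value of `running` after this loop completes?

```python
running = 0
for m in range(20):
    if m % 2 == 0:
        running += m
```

Sum of even numbers 0 to 19
`running` takes the values: 0 → 2 → 6 → 12 → 20 → 30 → 42 → 56 → 72 → 90

Answer: 90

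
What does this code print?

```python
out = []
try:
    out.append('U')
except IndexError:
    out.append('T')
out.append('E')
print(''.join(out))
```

Execution trace: 'U' (try body, no exception) → 'E' (after the try/except). Output: UE

Answer: UE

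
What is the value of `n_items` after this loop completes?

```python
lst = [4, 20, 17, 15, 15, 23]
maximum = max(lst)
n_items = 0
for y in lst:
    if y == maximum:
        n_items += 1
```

Count of max value 23 in [4, 20, 17, 15, 15, 23]
`n_items` takes the values: 0 → 1

Answer: 1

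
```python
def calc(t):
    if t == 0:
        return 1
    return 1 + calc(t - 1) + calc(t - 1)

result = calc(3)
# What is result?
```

calc(t) = 1 + 2·calc(t-1), calc(0)=1. Closed form: (1+1)·2^3 - 1 = 15.

Answer: 15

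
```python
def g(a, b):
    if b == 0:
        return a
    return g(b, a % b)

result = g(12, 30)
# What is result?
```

g(12, 30) -> g(30, 12) -> g(12, 6) -> g(6, 0) -> 6

Answer: 6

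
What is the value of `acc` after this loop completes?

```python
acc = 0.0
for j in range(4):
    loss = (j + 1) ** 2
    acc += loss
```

Sum of squared losses 1² + 2² + ... + 4²
`acc` takes the values: 0.0 → 1.0 → 5.0 → 14.0 → 30.0

Answer: 30.0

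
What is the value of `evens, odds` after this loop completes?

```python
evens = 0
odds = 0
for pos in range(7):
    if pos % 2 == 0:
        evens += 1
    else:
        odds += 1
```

Count evens and odds in range(7)
`evens, odds` takes the values: (0, 0) → (1, 0) → (1, 1) → (2, 1) → (2, 2) → (3, 2) → (3, 3) → (4, 3)

Answer: 4, 3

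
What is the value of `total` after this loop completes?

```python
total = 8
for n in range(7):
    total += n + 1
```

Start at 8, add 1 to 7 = 36
`total` takes the values: 8 → 9 → 11 → 14 → 18 → 23 → 29 → 36

Answer: 36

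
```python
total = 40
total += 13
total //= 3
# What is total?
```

Trace:
`total = 40` → total = 40
`total += 13` → total = 53
`total //= 3` → total = 17
So total = 17

Answer: 17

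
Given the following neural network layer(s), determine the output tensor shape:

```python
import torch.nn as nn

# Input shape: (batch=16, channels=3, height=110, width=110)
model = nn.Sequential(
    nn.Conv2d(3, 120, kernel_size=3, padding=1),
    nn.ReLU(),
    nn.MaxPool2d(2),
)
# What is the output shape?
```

Input: (16, 3, 110, 110) -> after Conv2d: (16, 120, 110, 110) -> after ReLU: (16, 120, 110, 110) -> Output: (16, 120, 55, 55)

Answer: (16, 120, 55, 55)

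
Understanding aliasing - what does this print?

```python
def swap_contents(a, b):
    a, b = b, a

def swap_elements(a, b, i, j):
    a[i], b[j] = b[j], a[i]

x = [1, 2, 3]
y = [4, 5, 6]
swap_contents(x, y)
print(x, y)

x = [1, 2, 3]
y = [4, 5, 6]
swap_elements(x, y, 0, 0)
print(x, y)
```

Key concept: parameter rebinding vs mutation.
Step by step:
`x = [1, 2, 3]` → x = [1, 2, 3]
`y = [4, 5, 6]` → y = [4, 5, 6]
`swap_contents(x, y)` → no visible change to tracked variables
`print(x, y)` → prints [1, 2, 3] [4, 5, 6]
`x = [1, 2, 3]` → x = [1, 2, 3]
`y = [4, 5, 6]` → y = [4, 5, 6]
`swap_elements(x, y, 0, 0)` → x = [4, 2, 3]; y = [1, 5, 6]
`print(x, y)` → prints [4, 2, 3] [1, 5, 6]

Answer:
[1, 2, 3] [4, 5, 6]
[4, 2, 3] [1, 5, 6]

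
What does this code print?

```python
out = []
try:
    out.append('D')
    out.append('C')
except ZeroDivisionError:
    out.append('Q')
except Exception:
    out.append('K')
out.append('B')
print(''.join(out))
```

Execution trace: 'D' (try body) → 'C' (try body, no exception) → 'B' (after the try/except). Output: DCB

Answer: DCB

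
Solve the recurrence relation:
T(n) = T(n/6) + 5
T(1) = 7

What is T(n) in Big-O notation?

Each step divides n by 6 and adds 5. After log_6(n) steps we reach T(1)=7. So T(n) = 5·log_6(n) + 7 = O(log n).

Answer: O(log n)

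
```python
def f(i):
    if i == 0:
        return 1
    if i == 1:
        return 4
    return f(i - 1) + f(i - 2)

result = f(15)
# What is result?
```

Build up from base cases: f(0)=1, f(1)=4, f(2)=5, f(3)=9, f(4)=14, f(5)=23, f(6)=37, ..., f(15)=2817

Answer: 2817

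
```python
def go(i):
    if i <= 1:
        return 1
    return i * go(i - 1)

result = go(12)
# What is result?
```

go(12) = 12 * 11 * 10 * 9 * 8 * 7 * 6 * 5 * 4 * 3 * 2 * 1 = 479001600

Answer: 479001600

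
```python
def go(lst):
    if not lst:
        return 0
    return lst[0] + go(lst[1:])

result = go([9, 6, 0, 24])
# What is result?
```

9 + 6 + 0 + 24 + 0 = 39

Answer: 39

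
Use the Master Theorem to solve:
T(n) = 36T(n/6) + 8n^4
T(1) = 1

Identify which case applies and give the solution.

a=36, b=6, f(n)=8n^4. log_6(36) = 2. Since c=4 > 2 and the regularity condition holds (36(n/6)^4 = (36/6^4)n^4 with 36/6^4 < 1), Case 3 applies: T(n) = Θ(f(n)) = O(n^4).

Answer: O(n^4) - Case 3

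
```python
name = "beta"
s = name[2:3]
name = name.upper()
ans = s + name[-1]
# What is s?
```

Trace:
`name = "beta"` → name = 'beta'
`s = name[2:3]` → s = 't'
`name = name.upper()` → name = 'BETA'
`ans = s + name[-1]` → ans = 'tA'
So s = 't'

Answer: 't'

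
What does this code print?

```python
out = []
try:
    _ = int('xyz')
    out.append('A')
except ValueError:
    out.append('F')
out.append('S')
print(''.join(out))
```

Execution trace: 'F' (except ValueError) → 'S' (after the try/except). Output: FS

Answer: FS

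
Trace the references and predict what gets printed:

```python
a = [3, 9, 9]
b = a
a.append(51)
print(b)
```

Key concept: basic list aliasing.
Step by step:
`a = [3, 9, 9]` → a = [3, 9, 9]
`b = a` → b = [3, 9, 9] (same object as a)
`a.append(51)` → a = [3, 9, 9, 51] (same object as b); b = [3, 9, 9, 51] (same object as a)
`print(b)` → prints [3, 9, 9, 51]

Answer: [3, 9, 9, 51]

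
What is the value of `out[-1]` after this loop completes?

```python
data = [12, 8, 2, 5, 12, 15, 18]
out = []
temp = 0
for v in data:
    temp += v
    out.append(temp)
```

Cumulative sum ends at 72
`out` takes the values: [] → [12] → [12, 20] → [12, 20, 22] → [12, 20, 22, 27] → [12, 20, 22, 27, 39] → [12, 20, 22, 27, 39, 54] → [12, 20, 22, 27, 39, 54, 72]
So `out[-1]` = 72

Answer: 72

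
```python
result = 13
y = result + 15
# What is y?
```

Trace:
`result = 13` → result = 13
`y = result + 15` → y = 28
So y = 28

Answer: 28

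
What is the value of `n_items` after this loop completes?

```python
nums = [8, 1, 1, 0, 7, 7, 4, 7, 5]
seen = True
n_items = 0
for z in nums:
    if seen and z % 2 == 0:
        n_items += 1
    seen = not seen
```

Count even values at even positions
`n_items` takes the values: 0 → 1 → 2

Answer: 2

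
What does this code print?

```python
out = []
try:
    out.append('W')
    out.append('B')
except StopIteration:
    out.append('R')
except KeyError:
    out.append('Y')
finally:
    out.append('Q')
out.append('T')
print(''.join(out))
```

Execution trace: 'W' (try body) → 'B' (try body, no exception) → 'Q' (finally) → 'T' (after the try/except). Output: WBQT

Answer: WBQT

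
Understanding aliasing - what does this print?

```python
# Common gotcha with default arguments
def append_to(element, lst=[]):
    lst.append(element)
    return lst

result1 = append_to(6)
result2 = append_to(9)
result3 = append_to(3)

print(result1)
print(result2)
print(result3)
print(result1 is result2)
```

Key concept: mutable default argument gotcha.
Step by step:
`result1 = append_to(6)` → result1 = [6]
`result2 = append_to(9)` → result1 = [6, 9] (same object as result2); result2 = [6, 9] (same object as result1)
`result3 = append_to(3)` → result1 = [6, 9, 3] (same object as result2, result3); result2 = [6, 9, 3] (same object as result1, result3); result3 = [6, 9, 3] (same object as result1, result2)
`print(result1)` → prints [6, 9, 3]
`print(result2)` → prints [6, 9, 3]
`print(result3)` → prints [6, 9, 3]
`print(result1 is result2)` → prints True

Answer:
[6, 9, 3]
[6, 9, 3]
[6, 9, 3]
True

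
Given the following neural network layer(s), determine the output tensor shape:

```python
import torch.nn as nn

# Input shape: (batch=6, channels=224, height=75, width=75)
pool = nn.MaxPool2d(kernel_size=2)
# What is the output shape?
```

Input: (6, 224, 75, 75) -> Output: (6, 224, 37, 37)

Answer: (6, 224, 37, 37)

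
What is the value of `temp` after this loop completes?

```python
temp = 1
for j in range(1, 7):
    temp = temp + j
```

Start at 1, add 1 through 6
`temp` takes the values: 1 → 2 → 4 → 7 → 11 → 16 → 22

Answer: 22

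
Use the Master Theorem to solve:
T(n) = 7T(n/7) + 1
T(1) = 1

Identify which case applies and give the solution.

a=7, b=7, f(n)=1. log_7(7) = 1. Since c=0 < 1, Case 1 applies: T(n) = Θ(n^log_b(a)) = O(n).

Answer: O(n) - Case 1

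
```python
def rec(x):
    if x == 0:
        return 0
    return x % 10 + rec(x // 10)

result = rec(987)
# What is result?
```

Sum of digits of 987: 7 + 8 + 9 = 24

Answer: 24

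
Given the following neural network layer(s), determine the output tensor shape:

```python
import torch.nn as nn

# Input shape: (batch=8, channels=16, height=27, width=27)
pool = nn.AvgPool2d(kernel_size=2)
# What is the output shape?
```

Input: (8, 16, 27, 27) -> Output: (8, 16, 13, 13)

Answer: (8, 16, 13, 13)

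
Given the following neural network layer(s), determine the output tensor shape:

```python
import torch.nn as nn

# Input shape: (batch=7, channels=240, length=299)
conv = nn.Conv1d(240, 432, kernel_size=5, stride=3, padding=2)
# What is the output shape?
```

Input: (7, 240, 299) -> Output: (7, 432, 100)

Answer: (7, 432, 100)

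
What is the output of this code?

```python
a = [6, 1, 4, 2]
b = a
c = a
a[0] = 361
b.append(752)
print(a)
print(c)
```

Key concept: multiple aliases.
Step by step:
`a = [6, 1, 4, 2]` → a = [6, 1, 4, 2]
`b = a` → b = [6, 1, 4, 2] (same object as a)
`c = a` → c = [6, 1, 4, 2] (same object as a, b)
`a[0] = 361` → a = [361, 1, 4, 2] (same object as b, c); b = [361, 1, 4, 2] (same object as a, c); c = [361, 1, 4, 2] (same object as a, b)
`b.append(752)` → a = [361, 1, 4, 2, 752] (same object as b, c); b = [361, 1, 4, 2, 752] (same object as a, c); c = [361, 1, 4, 2, 752] (same object as a, b)
`print(a)` → prints [361, 1, 4, 2, 752]
`print(c)` → prints [361, 1, 4, 2, 752]

Answer:
[361, 1, 4, 2, 752]
[361, 1, 4, 2, 752]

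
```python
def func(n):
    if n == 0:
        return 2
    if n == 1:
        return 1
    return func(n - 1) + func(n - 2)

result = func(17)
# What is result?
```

Build up from base cases: func(0)=2, func(1)=1, func(2)=3, func(3)=4, func(4)=7, func(5)=11, func(6)=18, ..., func(17)=3571

Answer: 3571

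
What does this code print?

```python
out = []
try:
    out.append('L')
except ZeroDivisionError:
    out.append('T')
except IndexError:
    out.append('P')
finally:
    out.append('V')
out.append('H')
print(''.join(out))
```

Execution trace: 'L' (try body, no exception) → 'V' (finally) → 'H' (after the try/except). Output: LVH

Answer: LVH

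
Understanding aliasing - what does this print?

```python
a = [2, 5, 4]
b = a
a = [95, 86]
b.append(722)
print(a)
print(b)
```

Key concept: rebinding vs mutation: a is rebound to a new list, b still points at the original.
Step by step:
`a = [2, 5, 4]` → a = [2, 5, 4]
`b = a` → b = [2, 5, 4] (same object as a)
`a = [95, 86]` → a = [95, 86]
`b.append(722)` → b = [2, 5, 4, 722]
`print(a)` → prints [95, 86]
`print(b)` → prints [2, 5, 4, 722]

Answer:
[95, 86]
[2, 5, 4, 722]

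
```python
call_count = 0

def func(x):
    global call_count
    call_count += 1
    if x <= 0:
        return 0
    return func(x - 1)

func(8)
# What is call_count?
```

Linear recursion stepping by 1: 9 calls from x=8 down to ≤0.

Answer: 9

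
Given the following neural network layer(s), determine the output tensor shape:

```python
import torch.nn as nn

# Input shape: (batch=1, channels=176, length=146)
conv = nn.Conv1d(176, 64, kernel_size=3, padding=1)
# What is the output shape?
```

Input: (1, 176, 146) -> Output: (1, 64, 146)

Answer: (1, 64, 146)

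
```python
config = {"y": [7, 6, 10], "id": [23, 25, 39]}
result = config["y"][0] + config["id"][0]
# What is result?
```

Trace:
`config = {"y": [7, 6, 10], "id": [23, 25, 39]}` → config = {'y': [7, 6, 10], 'id': [23, 25, 39]}
`result = config["y"][0] + config["id"][0]` → result = 30
So result = 30

Answer: 30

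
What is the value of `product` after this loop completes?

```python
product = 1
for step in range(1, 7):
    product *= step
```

6! = 720
`product` takes the values: 1 → 2 → 6 → 24 → 120 → 720

Answer: 720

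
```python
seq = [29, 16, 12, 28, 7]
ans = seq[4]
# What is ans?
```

Trace:
`seq = [29, 16, 12, 28, 7]` → seq = [29, 16, 12, 28, 7]
`ans = seq[4]` → ans = 7
So ans = 7

Answer: 7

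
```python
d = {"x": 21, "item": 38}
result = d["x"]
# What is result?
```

Trace:
`d = {"x": 21, "item": 38}` → d = {'x': 21, 'item': 38}
`result = d["x"]` → result = 21
So result = 21

Answer: 21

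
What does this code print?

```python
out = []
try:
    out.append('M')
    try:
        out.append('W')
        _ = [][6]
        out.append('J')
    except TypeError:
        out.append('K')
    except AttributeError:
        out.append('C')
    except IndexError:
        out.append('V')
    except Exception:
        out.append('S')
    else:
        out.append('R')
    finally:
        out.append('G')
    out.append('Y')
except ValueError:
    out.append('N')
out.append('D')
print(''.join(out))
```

Execution trace: 'M' (try body) → 'W' (inner try body) → 'V' (inner except IndexError) → 'G' (inner finally) → 'Y' (try body, no exception) → 'D' (after the try/except). Output: MWVGYD

Answer: MWVGYD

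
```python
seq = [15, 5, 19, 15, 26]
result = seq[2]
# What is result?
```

Trace:
`seq = [15, 5, 19, 15, 26]` → seq = [15, 5, 19, 15, 26]
`result = seq[2]` → result = 19
So result = 19

Answer: 19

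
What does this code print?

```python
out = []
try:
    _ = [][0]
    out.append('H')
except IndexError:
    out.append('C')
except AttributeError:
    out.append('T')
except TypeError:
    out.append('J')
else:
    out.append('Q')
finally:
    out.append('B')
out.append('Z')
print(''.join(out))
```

Execution trace: 'C' (except IndexError) → 'B' (finally) → 'Z' (after the try/except). Output: CBZ

Answer: CBZ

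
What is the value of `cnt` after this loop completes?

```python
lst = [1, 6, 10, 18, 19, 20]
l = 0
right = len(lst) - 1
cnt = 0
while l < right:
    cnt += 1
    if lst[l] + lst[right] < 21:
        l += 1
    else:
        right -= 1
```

Steps to find pair summing to 21
`cnt` takes the values: 0 → 1 → 2 → 3 → 4 → 5

Answer: 5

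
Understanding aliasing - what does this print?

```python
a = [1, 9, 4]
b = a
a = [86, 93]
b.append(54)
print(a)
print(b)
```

Key concept: rebinding vs mutation: a is rebound to a new list, b still points at the original.
Step by step:
`a = [1, 9, 4]` → a = [1, 9, 4]
`b = a` → b = [1, 9, 4] (same object as a)
`a = [86, 93]` → a = [86, 93]
`b.append(54)` → b = [1, 9, 4, 54]
`print(a)` → prints [86, 93]
`print(b)` → prints [1, 9, 4, 54]

Answer:
[86, 93]
[1, 9, 4, 54]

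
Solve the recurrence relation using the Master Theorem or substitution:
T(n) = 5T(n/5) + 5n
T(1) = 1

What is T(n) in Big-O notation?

By Master Theorem: a=5, b=5, f(n)=5n. Since log_5(5) = 1 and f(n) = Θ(n^1), Case 2 applies. T(n) = O(n log n).

Answer: O(n log n)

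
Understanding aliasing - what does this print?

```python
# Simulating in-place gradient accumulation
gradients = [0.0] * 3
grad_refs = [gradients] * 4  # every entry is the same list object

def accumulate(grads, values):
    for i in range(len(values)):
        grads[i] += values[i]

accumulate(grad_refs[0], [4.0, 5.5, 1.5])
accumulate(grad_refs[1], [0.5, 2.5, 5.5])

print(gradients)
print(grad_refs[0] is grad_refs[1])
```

Key concept: gradient accumulation aliasing.
Step by step:
`gradients = [0.0] * 3` → gradients = [0.0, 0.0, 0.0]
`grad_refs = [gradients] * 4` → grad_refs = [[0.0, 0.0, 0.0], [0.0, 0.0, 0.0], [0.0, 0.0, 0.0], [0.0, 0.0, 0.0]]
`accumulate(grad_refs[0], [4.0, 5.5, 1.5])` → gradients = [4.0, 5.5, 1.5]; grad_refs = [[4.0, 5.5, 1.5], [4.0, 5.5, 1.5], [4.0, 5.5, 1.5], [4.0, 5.5, 1.5]]
`accumulate(grad_refs[1], [0.5, 2.5, 5.5])` → gradients = [4.5, 8.0, 7.0]; grad_refs = [[4.5, 8.0, 7.0], [4.5, 8.0, 7.0], [4.5, 8.0, 7.0], [4.5, 8.0, 7.0]]
`print(gradients)` → prints [4.5, 8.0, 7.0]
`print(grad_refs[0] is grad_refs[1])` → prints True

Answer:
[4.5, 8.0, 7.0]
True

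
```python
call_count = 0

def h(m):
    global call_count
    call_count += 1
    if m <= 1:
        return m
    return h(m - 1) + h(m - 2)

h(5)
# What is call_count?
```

Calls(m) = 1 + Calls(m-1) + Calls(m-2); Calls(0)=Calls(1)=1. For m=5 this gives 15.

Answer: 15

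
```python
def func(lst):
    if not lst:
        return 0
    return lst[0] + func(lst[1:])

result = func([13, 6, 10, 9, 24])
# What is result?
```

13 + 6 + 10 + 9 + 24 + 0 = 62

Answer: 62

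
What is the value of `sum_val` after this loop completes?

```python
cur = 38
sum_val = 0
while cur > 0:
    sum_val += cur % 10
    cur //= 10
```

Sum digits of 38
`sum_val` takes the values: 0 → 8 → 11

Answer: 11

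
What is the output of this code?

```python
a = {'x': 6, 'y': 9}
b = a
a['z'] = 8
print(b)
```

Key concept: dict aliasing.
Step by step:
`a = {'x': 6, 'y': 9}` → a = {'x': 6, 'y': 9}
`b = a` → b = {'x': 6, 'y': 9} (same object as a)
`a['z'] = 8` → a = {'x': 6, 'y': 9, 'z': 8} (same object as b); b = {'x': 6, 'y': 9, 'z': 8} (same object as a)
`print(b)` → prints {'x': 6, 'y': 9, 'z': 8}

Answer: {'x': 6, 'y': 9, 'z': 8}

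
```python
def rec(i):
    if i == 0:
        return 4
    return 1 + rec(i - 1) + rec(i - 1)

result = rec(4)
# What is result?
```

rec(i) = 1 + 2·rec(i-1), rec(0)=4. Closed form: (4+1)·2^4 - 1 = 79.

Answer: 79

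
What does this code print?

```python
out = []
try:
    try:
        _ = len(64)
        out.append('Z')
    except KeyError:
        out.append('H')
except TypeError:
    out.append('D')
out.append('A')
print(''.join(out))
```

Execution trace: 'D' (outer except TypeError) → 'A' (after the try/except). Output: DA

Answer: DA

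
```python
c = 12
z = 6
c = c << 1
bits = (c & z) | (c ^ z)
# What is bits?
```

Trace:
`c = 12` → c = 12
`z = 6` → z = 6
`c = c << 1` → c = 24
`bits = (c & z) | (c ^ z)` → bits = 30
So bits = 30

Answer: 30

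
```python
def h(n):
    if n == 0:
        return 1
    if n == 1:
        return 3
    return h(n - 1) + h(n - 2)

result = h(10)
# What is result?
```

Build up from base cases: h(0)=1, h(1)=3, h(2)=4, h(3)=7, h(4)=11, h(5)=18, h(6)=29, ..., h(10)=199

Answer: 199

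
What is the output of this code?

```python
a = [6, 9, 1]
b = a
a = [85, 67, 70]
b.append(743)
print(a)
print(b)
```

Key concept: rebinding vs mutation: a is rebound to a new list, b still points at the original.
Step by step:
`a = [6, 9, 1]` → a = [6, 9, 1]
`b = a` → b = [6, 9, 1] (same object as a)
`a = [85, 67, 70]` → a = [85, 67, 70]
`b.append(743)` → b = [6, 9, 1, 743]
`print(a)` → prints [85, 67, 70]
`print(b)` → prints [6, 9, 1, 743]

Answer:
[85, 67, 70]
[6, 9, 1, 743]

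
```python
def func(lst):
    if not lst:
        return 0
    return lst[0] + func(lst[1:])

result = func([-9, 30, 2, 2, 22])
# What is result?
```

(-9) + 30 + 2 + 2 + 22 + 0 = 47

Answer: 47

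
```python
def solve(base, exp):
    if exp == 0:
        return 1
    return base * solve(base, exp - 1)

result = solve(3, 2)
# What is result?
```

solve(3, 2) = 3 * 3 = 9

Answer: 9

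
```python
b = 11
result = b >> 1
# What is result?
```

Trace:
`b = 11` → b = 11
`result = b >> 1` → result = 5
So result = 5

Answer: 5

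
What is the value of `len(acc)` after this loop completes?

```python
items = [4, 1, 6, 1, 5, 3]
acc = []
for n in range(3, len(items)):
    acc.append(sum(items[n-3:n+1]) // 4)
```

Number of 4-element averages
`acc` takes the values: [] → [3] → [3, 3] → [3, 3, 3]
So `len(acc)` = 3

Answer: 3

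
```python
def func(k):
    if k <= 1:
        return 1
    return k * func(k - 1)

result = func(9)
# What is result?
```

func(9) = 9 * 8 * 7 * 6 * 5 * 4 * 3 * 2 * 1 = 362880

Answer: 362880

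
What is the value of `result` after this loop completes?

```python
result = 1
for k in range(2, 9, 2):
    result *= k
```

Product of even numbers 2 to 8
`result` takes the values: 1 → 2 → 8 → 48 → 384

Answer: 384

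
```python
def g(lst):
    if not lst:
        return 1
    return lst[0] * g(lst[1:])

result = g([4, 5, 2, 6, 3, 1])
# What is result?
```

Product over [4, 5, 2, 6, 3, 1] = 4 * 5 * 2 * 6 * 3 * 1 = 720

Answer: 720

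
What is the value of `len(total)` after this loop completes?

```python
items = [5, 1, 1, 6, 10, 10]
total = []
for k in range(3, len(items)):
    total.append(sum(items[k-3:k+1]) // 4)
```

Number of 4-element averages
`total` takes the values: [] → [3] → [3, 4] → [3, 4, 6]
So `len(total)` = 3

Answer: 3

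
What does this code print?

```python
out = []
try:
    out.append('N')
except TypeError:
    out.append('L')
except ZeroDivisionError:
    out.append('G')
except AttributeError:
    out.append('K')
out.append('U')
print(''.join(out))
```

Execution trace: 'N' (try body, no exception) → 'U' (after the try/except). Output: NU

Answer: NU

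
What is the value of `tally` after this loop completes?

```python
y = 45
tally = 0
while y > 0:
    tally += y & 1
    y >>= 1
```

Count set bits in 45 (binary: 0b101101)
`tally` takes the values: 0 → 1 → 2 → 3 → 4

Answer: 4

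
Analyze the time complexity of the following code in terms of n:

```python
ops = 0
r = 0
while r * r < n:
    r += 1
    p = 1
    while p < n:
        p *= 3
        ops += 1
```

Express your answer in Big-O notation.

Each loop level contributes: √n × log n. Multiplying the contributions gives O(√n log n).

Answer: O(√n log n)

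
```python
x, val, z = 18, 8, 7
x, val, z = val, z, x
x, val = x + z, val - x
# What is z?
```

Trace:
`x, val, z = 18, 8, 7` → x = 18; val = 8; z = 7
`x, val, z = val, z, x` → x = 8; val = 7; z = 18
`x, val = x + z, val - x` → x = 26; val = -1
So z = 18

Answer: 18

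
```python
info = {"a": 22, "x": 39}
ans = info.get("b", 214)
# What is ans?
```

Trace:
`info = {"a": 22, "x": 39}` → info = {'a': 22, 'x': 39}
`ans = info.get("b", 214)` → ans = 214
So ans = 214

Answer: 214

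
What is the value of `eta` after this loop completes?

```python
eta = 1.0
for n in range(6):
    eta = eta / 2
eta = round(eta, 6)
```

Halving LR 6 times: 1 / 2^6
`eta` takes the values: 1.0 → 0.5 → 0.25 → 0.125 → 0.0625 → 0.03125 → 0.015625

Answer: 0.015625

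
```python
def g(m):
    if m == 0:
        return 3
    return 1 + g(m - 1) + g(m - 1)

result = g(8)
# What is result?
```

g(m) = 1 + 2·g(m-1), g(0)=3. Closed form: (3+1)·2^8 - 1 = 1023.

Answer: 1023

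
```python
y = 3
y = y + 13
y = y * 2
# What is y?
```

Trace:
`y = 3` → y = 3
`y = y + 13` → y = 16
`y = y * 2` → y = 32
So y = 32

Answer: 32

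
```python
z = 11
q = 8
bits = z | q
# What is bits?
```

Trace:
`z = 11` → z = 11
`q = 8` → q = 8
`bits = z | q` → bits = 11
So bits = 11

Answer: 11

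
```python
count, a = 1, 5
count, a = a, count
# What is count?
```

Trace:
`count, a = 1, 5` → count = 1; a = 5
`count, a = a, count` → count = 5; a = 1
So count = 5

Answer: 5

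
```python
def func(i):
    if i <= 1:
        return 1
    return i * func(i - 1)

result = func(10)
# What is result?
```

func(10) = 10 * 9 * 8 * 7 * 6 * 5 * 4 * 3 * 2 * 1 = 3628800

Answer: 3628800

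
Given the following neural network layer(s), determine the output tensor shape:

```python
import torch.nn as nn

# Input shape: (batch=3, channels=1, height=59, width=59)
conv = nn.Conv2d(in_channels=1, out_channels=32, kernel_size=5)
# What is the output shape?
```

Input: (3, 1, 59, 59) -> Output: (3, 32, 55, 55)

Answer: (3, 32, 55, 55)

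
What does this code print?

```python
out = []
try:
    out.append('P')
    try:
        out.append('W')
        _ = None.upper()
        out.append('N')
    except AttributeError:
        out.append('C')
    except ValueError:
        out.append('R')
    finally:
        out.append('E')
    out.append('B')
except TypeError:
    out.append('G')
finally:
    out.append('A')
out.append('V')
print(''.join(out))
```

Execution trace: 'P' (try body) → 'W' (inner try body) → 'C' (inner except AttributeError) → 'E' (inner finally) → 'B' (try body, no exception) → 'A' (finally) → 'V' (after the try/except). Output: PWCEBAV

Answer: PWCEBAV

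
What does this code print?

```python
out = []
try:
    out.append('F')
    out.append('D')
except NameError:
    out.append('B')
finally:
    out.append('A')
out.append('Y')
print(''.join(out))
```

Execution trace: 'F' (try body) → 'D' (try body, no exception) → 'A' (finally) → 'Y' (after the try/except). Output: FDAY

Answer: FDAY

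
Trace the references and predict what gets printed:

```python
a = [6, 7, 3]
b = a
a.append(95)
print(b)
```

Key concept: basic list aliasing.
Step by step:
`a = [6, 7, 3]` → a = [6, 7, 3]
`b = a` → b = [6, 7, 3] (same object as a)
`a.append(95)` → a = [6, 7, 3, 95] (same object as b); b = [6, 7, 3, 95] (same object as a)
`print(b)` → prints [6, 7, 3, 95]

Answer: [6, 7, 3, 95]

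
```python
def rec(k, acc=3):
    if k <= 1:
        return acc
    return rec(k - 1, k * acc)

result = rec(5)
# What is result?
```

Accumulator trace (n, acc): (5, 3) -> (4, 15) -> (3, 60) -> (2, 180) -> (1, 360) -> return 360

Answer: 360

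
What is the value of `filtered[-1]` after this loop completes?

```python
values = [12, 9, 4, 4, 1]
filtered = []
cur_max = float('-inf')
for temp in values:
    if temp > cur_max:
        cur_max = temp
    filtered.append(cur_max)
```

Running max ends at 12
`filtered` takes the values: [] → [12] → [12, 12] → [12, 12, 12] → [12, 12, 12, 12] → [12, 12, 12, 12, 12]
So `filtered[-1]` = 12

Answer: 12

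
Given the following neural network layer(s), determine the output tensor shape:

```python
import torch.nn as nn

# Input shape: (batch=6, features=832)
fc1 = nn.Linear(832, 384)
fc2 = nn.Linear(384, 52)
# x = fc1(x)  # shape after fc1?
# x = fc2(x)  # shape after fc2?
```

Input: (6, 832) -> after fc1: (6, 384) -> Output: (6, 52)

Answer: (6, 52)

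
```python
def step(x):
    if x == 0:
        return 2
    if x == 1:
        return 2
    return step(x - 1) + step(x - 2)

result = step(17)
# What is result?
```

Build up from base cases: step(0)=2, step(1)=2, step(2)=4, step(3)=6, step(4)=10, step(5)=16, step(6)=26, ..., step(17)=5168

Answer: 5168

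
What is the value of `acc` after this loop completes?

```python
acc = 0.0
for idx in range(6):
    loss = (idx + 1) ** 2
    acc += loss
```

Sum of squared losses 1² + 2² + ... + 6²
`acc` takes the values: 0.0 → 1.0 → 5.0 → 14.0 → 30.0 → 55.0 → 91.0

Answer: 91.0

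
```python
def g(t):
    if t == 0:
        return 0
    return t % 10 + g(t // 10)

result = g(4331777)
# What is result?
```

Sum of digits of 4331777: 7 + 7 + 7 + 1 + 3 + 3 + 4 = 32

Answer: 32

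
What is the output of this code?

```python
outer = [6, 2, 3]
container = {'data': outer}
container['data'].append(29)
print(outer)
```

Key concept: dict holds reference to list.
Step by step:
`outer = [6, 2, 3]` → outer = [6, 2, 3]
`container = {'data': outer}` → container = {'data': [6, 2, 3]}
`container['data'].append(29)` → outer = [6, 2, 3, 29]; container = {'data': [6, 2, 3, 29]}
`print(outer)` → prints [6, 2, 3, 29]

Answer: [6, 2, 3, 29]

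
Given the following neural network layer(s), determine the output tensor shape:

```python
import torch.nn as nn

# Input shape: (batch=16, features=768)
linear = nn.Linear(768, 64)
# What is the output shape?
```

Input: (16, 768) -> Output: (16, 64)

Answer: (16, 64)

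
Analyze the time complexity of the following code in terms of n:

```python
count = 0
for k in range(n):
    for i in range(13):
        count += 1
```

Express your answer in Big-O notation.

Each loop level contributes: n × 1. Multiplying the contributions gives O(n).

Answer: O(n)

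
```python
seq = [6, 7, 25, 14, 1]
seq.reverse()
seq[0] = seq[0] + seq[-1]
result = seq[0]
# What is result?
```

Trace:
`seq = [6, 7, 25, 14, 1]` → seq = [6, 7, 25, 14, 1]
`seq.reverse()` → seq = [1, 14, 25, 7, 6]
`seq[0] = seq[0] + seq[-1]` → seq = [7, 14, 25, 7, 6]
`result = seq[0]` → result = 7
So result = 7

Answer: 7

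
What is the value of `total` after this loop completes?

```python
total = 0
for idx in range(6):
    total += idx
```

Sum of 0 to 5 = 15
`total` takes the values: 0 → 1 → 3 → 6 → 10 → 15

Answer: 15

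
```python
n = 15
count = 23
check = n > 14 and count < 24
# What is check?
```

Trace:
`n = 15` → n = 15
`count = 23` → count = 23
`check = n > 14 and count < 24` → check = True
So check = True

Answer: True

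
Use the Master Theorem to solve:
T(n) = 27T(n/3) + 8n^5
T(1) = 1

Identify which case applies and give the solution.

a=27, b=3, f(n)=8n^5. log_3(27) = 3. Since c=5 > 3 and the regularity condition holds (27(n/3)^5 = (27/3^5)n^5 with 27/3^5 < 1), Case 3 applies: T(n) = Θ(f(n)) = O(n^5).

Answer: O(n^5) - Case 3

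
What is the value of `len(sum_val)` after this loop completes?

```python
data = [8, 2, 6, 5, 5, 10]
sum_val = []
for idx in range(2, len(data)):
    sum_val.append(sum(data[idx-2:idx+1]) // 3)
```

Number of 3-element averages
`sum_val` takes the values: [] → [5] → [5, 4] → [5, 4, 5] → [5, 4, 5, 6]
So `len(sum_val)` = 4

Answer: 4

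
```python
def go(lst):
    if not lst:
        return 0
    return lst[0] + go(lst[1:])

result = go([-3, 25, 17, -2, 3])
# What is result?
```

(-3) + 25 + 17 + (-2) + 3 + 0 = 40

Answer: 40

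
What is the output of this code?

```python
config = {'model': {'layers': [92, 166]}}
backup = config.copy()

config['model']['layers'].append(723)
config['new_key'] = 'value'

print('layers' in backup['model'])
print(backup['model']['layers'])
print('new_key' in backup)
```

Key concept: shallow copy gotcha with nested dict.
Step by step:
`config = {'model': {'layers': [92, 166]}}` → config = {'model': {'layers': [92, 166]}}
`backup = config.copy()` → backup = {'model': {'layers': [92, 166]}}
`config['model']['layers'].append(723)` → config = {'model': {'layers': [92, 166, 723]}}; backup = {'model': {'layers': [92, 166, 723]}}
`config['new_key'] = 'value'` → config = {'model': {'layers': [92, 166, 723]}, 'new_key': 'value'}
`print('layers' in backup['model'])` → prints True
`print(backup['model']['layers'])` → prints [92, 166, 723]
`print('new_key' in backup)` → prints False

Answer:
True
[92, 166, 723]
False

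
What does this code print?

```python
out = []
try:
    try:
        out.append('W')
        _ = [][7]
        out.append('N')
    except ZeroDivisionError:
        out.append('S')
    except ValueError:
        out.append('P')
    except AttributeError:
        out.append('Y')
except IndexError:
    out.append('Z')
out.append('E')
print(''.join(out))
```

Execution trace: 'W' (try body) → 'Z' (outer except IndexError) → 'E' (after the try/except). Output: WZE

Answer: WZE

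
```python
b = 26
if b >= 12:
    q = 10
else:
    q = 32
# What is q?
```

Trace:
`b = 26` → b = 26
`if b >= 12: ...` → b >= 12 is True → q = 10
So q = 10

Answer: 10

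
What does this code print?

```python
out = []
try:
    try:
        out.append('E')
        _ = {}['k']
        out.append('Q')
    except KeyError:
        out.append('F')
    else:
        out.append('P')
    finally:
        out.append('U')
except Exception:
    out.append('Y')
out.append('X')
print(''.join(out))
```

Execution trace: 'E' (inner try body) → 'F' (inner except KeyError) → 'U' (inner finally) → 'X' (after the try/except). Output: EFUX

Answer: EFUX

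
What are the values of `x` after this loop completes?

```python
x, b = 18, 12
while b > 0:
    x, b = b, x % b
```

GCD of 18 and 12
`x` takes the values: 18 → 12 → 6

Answer: 6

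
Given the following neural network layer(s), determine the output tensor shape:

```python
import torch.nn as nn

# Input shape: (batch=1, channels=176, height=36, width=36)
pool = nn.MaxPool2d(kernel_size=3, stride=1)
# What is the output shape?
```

Input: (1, 176, 36, 36) -> Output: (1, 176, 34, 34)

Answer: (1, 176, 34, 34)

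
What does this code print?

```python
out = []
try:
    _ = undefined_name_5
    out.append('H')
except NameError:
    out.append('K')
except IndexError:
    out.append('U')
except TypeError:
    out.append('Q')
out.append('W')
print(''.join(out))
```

Execution trace: 'K' (except NameError) → 'W' (after the try/except). Output: KW

Answer: KW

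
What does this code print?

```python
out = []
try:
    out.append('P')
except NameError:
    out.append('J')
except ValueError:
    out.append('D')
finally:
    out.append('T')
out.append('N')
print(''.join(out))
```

Execution trace: 'P' (try body, no exception) → 'T' (finally) → 'N' (after the try/except). Output: PTN

Answer: PTN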